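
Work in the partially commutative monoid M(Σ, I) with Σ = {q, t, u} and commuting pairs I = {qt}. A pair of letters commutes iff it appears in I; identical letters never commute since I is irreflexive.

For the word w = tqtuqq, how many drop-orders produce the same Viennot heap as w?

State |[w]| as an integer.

3

0(t) covers ∅
1(q) covers ∅
2(t) covers 0:t
3(u) covers 1:q, 2:t
4(q) covers 3:u
5(q) covers 4:q
floor of heap: 0:t, 1:q
completions by unplaced set U, small U first (add the entries for U minus each lowest piece of U):
  |U|=1: {5}:1
  |U|=2: {4,5}:1
  |U|=3: {3,4,5}:1
  |U|=4: {1,3,4,5}:1  {2,3,4,5}:1
  start at 0(t): 2
  start at 1(q): 1
sum over floor = 3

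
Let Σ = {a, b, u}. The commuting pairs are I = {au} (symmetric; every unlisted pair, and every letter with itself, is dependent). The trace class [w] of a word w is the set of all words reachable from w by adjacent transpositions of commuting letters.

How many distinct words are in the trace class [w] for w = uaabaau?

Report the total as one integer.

9

#0=u has no predecessor
#1=a has no predecessor
#2=a depends on [1:a]
#3=b depends on [0:u, 2:a]
#4=a depends on [3:b]
#5=a depends on [4:a]
#6=u depends on [3:b]
sources: [0:u, 1:a]
N(rest) = Σ N(rest − s) over sources s of rest; N(one piece) = 1:
  size 1 → [5]=1  [6]=1
  size 2 → [4,5]=1  [5,6]=2
  size 3 → [4,5,6]=3
  size 4 → [3,4,5,6]=3
  size 5 → [0,3,4,5,6]=3  [2,3,4,5,6]=3
  first=0(u) contributes 3
  first=1(a) contributes 6
|[w]| = 9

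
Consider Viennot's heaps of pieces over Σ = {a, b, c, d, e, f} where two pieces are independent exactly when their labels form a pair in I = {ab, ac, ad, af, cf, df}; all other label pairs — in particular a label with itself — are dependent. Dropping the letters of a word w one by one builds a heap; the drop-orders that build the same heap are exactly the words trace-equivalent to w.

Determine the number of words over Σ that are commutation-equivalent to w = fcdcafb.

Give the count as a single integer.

#0=f has no predecessor
#1=c has no predecessor
#2=d depends on [1:c]
#3=c depends on [2:d]
#4=a has no predecessor
#5=f depends on [0:f]
#6=b depends on [3:c, 5:f]
sources: [0:f, 1:c, 4:a]
N(rest) = Σ N(rest − s) over sources s of rest; N(one piece) = 1:
  size 1 → [4]=1  [6]=1
  size 2 → [3,6]=1  [4,6]=2  [5,6]=1
  size 3 → [0,5,6]=1  [2,3,6]=1  [3,4,6]=3  [3,5,6]=2  [4,5,6]=3
  size 4 → [0,3,5,6]=3  [0,4,5,6]=4  [1,2,3,6]=1  [2,3,4,6]=4  [2,3,5,6]=3  [3,4,5,6]=8
  size 5 → [0,2,3,5,6]=6  [0,3,4,5,6]=15  [1,2,3,4,6]=5  [1,2,3,5,6]=4  [2,3,4,5,6]=15
  first=0(f) contributes 24
  first=1(c) contributes 36
  first=4(a) contributes 10
|[w]| = 70

70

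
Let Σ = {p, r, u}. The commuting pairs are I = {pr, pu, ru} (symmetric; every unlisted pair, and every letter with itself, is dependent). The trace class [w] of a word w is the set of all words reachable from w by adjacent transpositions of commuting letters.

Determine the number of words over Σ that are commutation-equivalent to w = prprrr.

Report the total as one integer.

15

piece 0:p — minimal
piece 1:r — minimal
piece 2:p rests on {0:p}
piece 3:r rests on {1:r}
piece 4:r rests on {3:r}
piece 5:r rests on {4:r}
minimal pieces: {0:p, 1:r}
ways to finish when only these pieces remain (= sum over removing one remaining piece with nothing left below it):
  1 left: {2}→1  {5}→1
  2 left: {0,2}→1  {2,5}→2  {4,5}→1
  3 left: {0,2,5}→3  {2,4,5}→3  {3,4,5}→1
  4 left: {0,2,4,5}→6  {1,3,4,5}→1  {2,3,4,5}→4
  placing 0:p first → 5 extensions
  placing 1:r first → 10 extensions
total linear extensions = 15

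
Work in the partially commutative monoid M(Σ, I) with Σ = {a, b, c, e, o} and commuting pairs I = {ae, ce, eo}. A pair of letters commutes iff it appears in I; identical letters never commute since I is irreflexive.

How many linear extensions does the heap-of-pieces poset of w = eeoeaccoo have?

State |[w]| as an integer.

84

#0=e has no predecessor
#1=e depends on [0:e]
#2=o has no predecessor
#3=e depends on [1:e]
#4=a depends on [2:o]
#5=c depends on [4:a]
#6=c depends on [5:c]
#7=o depends on [6:c]
#8=o depends on [7:o]
sources: [0:e, 2:o]
N(rest) = Σ N(rest − s) over sources s of rest; N(one piece) = 1:
  size 1 → [3]=1  [8]=1
  size 2 → [1,3]=1  [3,8]=2  [7,8]=1
  size 3 → [0,1,3]=1  [1,3,8]=3  [3,7,8]=3  [6,7,8]=1
  size 4 → [0,1,3,8]=4  [1,3,7,8]=6  [3,6,7,8]=4  [5,6,7,8]=1
  size 5 → [0,1,3,7,8]=10  [1,3,6,7,8]=10  [3,5,6,7,8]=5  [4,5,6,7,8]=1
  size 6 → [0,1,3,6,7,8]=20  [1,3,5,6,7,8]=15  [2,4,5,6,7,8]=1  [3,4,5,6,7,8]=6
  size 7 → [0,1,3,5,6,7,8]=35  [1,3,4,5,6,7,8]=21  [2,3,4,5,6,7,8]=7
  first=0(e) contributes 28
  first=2(o) contributes 56
|[w]| = 84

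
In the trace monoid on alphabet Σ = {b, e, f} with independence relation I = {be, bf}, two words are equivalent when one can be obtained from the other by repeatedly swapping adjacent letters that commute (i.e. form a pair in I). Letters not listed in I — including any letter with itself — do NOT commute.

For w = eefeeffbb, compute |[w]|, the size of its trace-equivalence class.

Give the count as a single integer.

0(e) covers ∅
1(e) covers 0:e
2(f) covers 1:e
3(e) covers 2:f
4(e) covers 3:e
5(f) covers 4:e
6(f) covers 5:f
7(b) covers ∅
8(b) covers 7:b
floor of heap: 0:e, 7:b
completions by unplaced set U, small U first (add the entries for U minus each lowest piece of U):
  |U|=1: {6}:1  {8}:1
  |U|=2: {5,6}:1  {6,8}:2  {7,8}:1
  |U|=3: {4,5,6}:1  {5,6,8}:3  {6,7,8}:3
  |U|=4: {3,4,5,6}:1  {4,5,6,8}:4  {5,6,7,8}:6
  |U|=5: {2,3,4,5,6}:1  {3,4,5,6,8}:5  {4,5,6,7,8}:10
  |U|=6: {1,2,3,4,5,6}:1  {2,3,4,5,6,8}:6  {3,4,5,6,7,8}:15
  |U|=7: {0,1,2,3,4,5,6}:1  {1,2,3,4,5,6,8}:7  {2,3,4,5,6,7,8}:21
  start at 0(e): 28
  start at 7(b): 8
sum over floor = 36

36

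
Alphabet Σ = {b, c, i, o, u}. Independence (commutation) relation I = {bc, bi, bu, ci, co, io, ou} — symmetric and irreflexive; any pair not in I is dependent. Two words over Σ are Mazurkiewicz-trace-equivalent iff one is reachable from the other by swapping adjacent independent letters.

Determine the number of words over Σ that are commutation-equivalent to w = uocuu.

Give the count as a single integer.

5

drop 0:u onto floor
drop 1:o onto floor
drop 2:c onto {0:u}
drop 3:u onto {2:c}
drop 4:u onto {3:u}
ground layer = {0:u, 1:o}
drop-orders for the pieces not yet dropped (sum over which currently-grounded one goes next):
  1 to go: {1} 1  {4} 1
  2 to go: {1,4} 2  {3,4} 1
  3 to go: {1,3,4} 3  {2,3,4} 1
  if 0:u drops first: 4 orders
  if 1:o drops first: 1 orders
heap linearizations: 5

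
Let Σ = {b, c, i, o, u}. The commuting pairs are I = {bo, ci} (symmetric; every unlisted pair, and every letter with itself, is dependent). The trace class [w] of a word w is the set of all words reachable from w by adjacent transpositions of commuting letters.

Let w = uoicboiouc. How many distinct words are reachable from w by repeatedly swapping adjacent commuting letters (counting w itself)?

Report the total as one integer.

4

#0=u has no predecessor
#1=o depends on [0:u]
#2=i depends on [1:o]
#3=c depends on [1:o]
#4=b depends on [2:i, 3:c]
#5=o depends on [2:i, 3:c]
#6=i depends on [4:b, 5:o]
#7=o depends on [6:i]
#8=u depends on [7:o]
#9=c depends on [8:u]
sources: [0:u]
N(rest) = Σ N(rest − s) over sources s of rest; N(one piece) = 1:
  size 1 → [9]=1
  size 2 → [8,9]=1
  size 3 → [7,8,9]=1
  size 4 → [6,7,8,9]=1
  size 5 → [4,6,7,8,9]=1  [5,6,7,8,9]=1
  size 6 → [4,5,6,7,8,9]=2
  size 7 → [2,4,5,6,7,8,9]=2  [3,4,5,6,7,8,9]=2
  size 8 → [2,3,4,5,6,7,8,9]=4
  first=0(u) contributes 4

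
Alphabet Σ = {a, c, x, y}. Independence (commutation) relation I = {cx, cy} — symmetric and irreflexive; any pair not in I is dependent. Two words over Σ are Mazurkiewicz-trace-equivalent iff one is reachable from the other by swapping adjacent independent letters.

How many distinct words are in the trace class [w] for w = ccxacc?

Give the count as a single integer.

3

#0=c has no predecessor
#1=c depends on [0:c]
#2=x has no predecessor
#3=a depends on [1:c, 2:x]
#4=c depends on [3:a]
#5=c depends on [4:c]
sources: [0:c, 2:x]
N(rest) = Σ N(rest − s) over sources s of rest; N(one piece) = 1:
  size 1 → [5]=1
  size 2 → [4,5]=1
  size 3 → [3,4,5]=1
  size 4 → [1,3,4,5]=1  [2,3,4,5]=1
  first=0(c) contributes 2
  first=2(x) contributes 1
|[w]| = 3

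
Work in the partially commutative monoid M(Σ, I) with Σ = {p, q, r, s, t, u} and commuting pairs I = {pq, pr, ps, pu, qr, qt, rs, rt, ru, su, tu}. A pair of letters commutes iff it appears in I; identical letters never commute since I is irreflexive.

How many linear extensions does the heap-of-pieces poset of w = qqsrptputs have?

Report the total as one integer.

#0=q has no predecessor
#1=q depends on [0:q]
#2=s depends on [1:q]
#3=r has no predecessor
#4=p has no predecessor
#5=t depends on [2:s, 4:p]
#6=p depends on [5:t]
#7=u depends on [1:q]
#8=t depends on [6:p]
#9=s depends on [8:t]
sources: [0:q, 3:r, 4:p]
N(rest) = Σ N(rest − s) over sources s of rest; N(one piece) = 1:
  size 1 → [3]=1  [7]=1  [9]=1
  size 2 → [3,7]=2  [3,9]=2  [7,9]=2  [8,9]=1
  size 3 → [3,7,9]=6  [3,8,9]=3  [6,8,9]=1  [7,8,9]=3
  size 4 → [3,6,8,9]=4  [3,7,8,9]=12  [5,6,8,9]=1  [6,7,8,9]=4
  size 5 → [2,5,6,8,9]=1  [3,5,6,8,9]=5  [3,6,7,8,9]=20  [4,5,6,8,9]=1  [5,6,7,8,9]=5
  size 6 → [2,3,5,6,8,9]=6  [2,4,5,6,8,9]=2  [2,5,6,7,8,9]=6  [3,4,5,6,8,9]=6  [3,5,6,7,8,9]=30  [4,5,6,7,8,9]=6
  size 7 → [1,2,5,6,7,8,9]=6  [2,3,4,5,6,8,9]=14  [2,3,5,6,7,8,9]=42  [2,4,5,6,7,8,9]=14  [3,4,5,6,7,8,9]=42
  size 8 → [0,1,2,5,6,7,8,9]=6  [1,2,3,5,6,7,8,9]=48  [1,2,4,5,6,7,8,9]=20  [2,3,4,5,6,7,8,9]=112
  first=0(q) contributes 180
  first=3(r) contributes 26
  first=4(p) contributes 54
|[w]| = 260

260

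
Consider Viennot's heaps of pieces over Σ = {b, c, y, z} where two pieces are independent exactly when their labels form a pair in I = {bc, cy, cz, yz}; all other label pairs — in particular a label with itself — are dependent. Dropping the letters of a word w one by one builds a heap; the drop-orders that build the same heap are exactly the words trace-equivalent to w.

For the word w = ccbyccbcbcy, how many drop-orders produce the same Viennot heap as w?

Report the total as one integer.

piece 0:c — minimal
piece 1:c rests on {0:c}
piece 2:b — minimal
piece 3:y rests on {2:b}
piece 4:c rests on {1:c}
piece 5:c rests on {4:c}
piece 6:b rests on {3:y}
piece 7:c rests on {5:c}
piece 8:b rests on {6:b}
piece 9:c rests on {7:c}
piece 10:y rests on {8:b}
minimal pieces: {0:c, 2:b}
ways to finish when only these pieces remain (= sum over removing one remaining piece with nothing left below it):
  1 left: {9}→1  {10}→1
  2 left: {7,9}→1  {8,10}→1  {9,10}→2
  3 left: {5,7,9}→1  {6,8,10}→1  {7,9,10}→3  {8,9,10}→3
  4 left: {3,6,8,10}→1  {4,5,7,9}→1  {5,7,9,10}→4  {6,8,9,10}→4  {7,8,9,10}→6
  5 left: {1,4,5,7,9}→1  {2,3,6,8,10}→1  {3,6,8,9,10}→5  {4,5,7,9,10}→5  {5,7,8,9,10}→10  {6,7,8,9,10}→10
  6 left: {0,1,4,5,7,9}→1  {1,4,5,7,9,10}→6  {2,3,6,8,9,10}→6  {3,6,7,8,9,10}→15  {4,5,7,8,9,10}→15  {5,6,7,8,9,10}→20
  7 left: {0,1,4,5,7,9,10}→7  {1,4,5,7,8,9,10}→21  {2,3,6,7,8,9,10}→21  {3,5,6,7,8,9,10}→35  {4,5,6,7,8,9,10}→35
  8 left: {0,1,4,5,7,8,9,10}→28  {1,4,5,6,7,8,9,10}→56  {2,3,5,6,7,8,9,10}→56  {3,4,5,6,7,8,9,10}→70
  9 left: {0,1,4,5,6,7,8,9,10}→84  {1,3,4,5,6,7,8,9,10}→126  {2,3,4,5,6,7,8,9,10}→126
  placing 0:c first → 252 extensions
  placing 2:b first → 210 extensions
total linear extensions = 462

462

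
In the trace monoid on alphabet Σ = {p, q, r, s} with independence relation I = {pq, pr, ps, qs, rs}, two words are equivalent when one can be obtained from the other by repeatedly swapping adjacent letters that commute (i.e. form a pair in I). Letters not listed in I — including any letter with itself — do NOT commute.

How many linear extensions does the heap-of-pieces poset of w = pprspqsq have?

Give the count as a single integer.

560

piece 0:p — minimal
piece 1:p rests on {0:p}
piece 2:r — minimal
piece 3:s — minimal
piece 4:p rests on {1:p}
piece 5:q rests on {2:r}
piece 6:s rests on {3:s}
piece 7:q rests on {5:q}
minimal pieces: {0:p, 2:r, 3:s}
ways to finish when only these pieces remain (= sum over removing one remaining piece with nothing left below it):
  1 left: {4}→1  {6}→1  {7}→1
  2 left: {1,4}→1  {3,6}→1  {4,6}→2  {4,7}→2  {5,7}→1  {6,7}→2
  3 left: {0,1,4}→1  {1,4,6}→3  {1,4,7}→3  {2,5,7}→1  {3,4,6}→3  {3,6,7}→3  {4,5,7}→3  {4,6,7}→6  {5,6,7}→3
  4 left: {0,1,4,6}→4  {0,1,4,7}→4  {1,3,4,6}→6  {1,4,5,7}→6  {1,4,6,7}→12  {2,4,5,7}→4  {2,5,6,7}→4  {3,4,6,7}→12  {3,5,6,7}→6  {4,5,6,7}→12
  5 left: {0,1,3,4,6}→10  {0,1,4,5,7}→10  {0,1,4,6,7}→20  {1,2,4,5,7}→10  {1,3,4,6,7}→30  {1,4,5,6,7}→30  {2,3,5,6,7}→10  {2,4,5,6,7}→20  {3,4,5,6,7}→30
  6 left: {0,1,2,4,5,7}→20  {0,1,3,4,6,7}→60  {0,1,4,5,6,7}→60  {1,2,4,5,6,7}→60  {1,3,4,5,6,7}→90  {2,3,4,5,6,7}→60
  placing 0:p first → 210 extensions
  placing 2:r first → 210 extensions
  placing 3:s first → 140 extensions
total linear extensions = 560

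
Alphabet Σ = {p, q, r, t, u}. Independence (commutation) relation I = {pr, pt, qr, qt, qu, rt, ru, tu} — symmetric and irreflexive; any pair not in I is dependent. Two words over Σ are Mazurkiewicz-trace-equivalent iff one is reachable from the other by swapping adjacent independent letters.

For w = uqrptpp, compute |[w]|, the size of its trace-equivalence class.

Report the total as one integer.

84

drop 0:u onto floor
drop 1:q onto floor
drop 2:r onto floor
drop 3:p onto {0:u, 1:q}
drop 4:t onto floor
drop 5:p onto {3:p}
drop 6:p onto {5:p}
ground layer = {0:u, 1:q, 2:r, 4:t}
drop-orders for the pieces not yet dropped (sum over which currently-grounded one goes next):
  1 to go: {2} 1  {4} 1  {6} 1
  2 to go: {2,4} 2  {2,6} 2  {4,6} 2  {5,6} 1
  3 to go: {2,4,6} 6  {2,5,6} 3  {3,5,6} 1  {4,5,6} 3
  4 to go: {0,3,5,6} 1  {1,3,5,6} 1  {2,3,5,6} 4  {2,4,5,6} 12  {3,4,5,6} 4
  5 to go: {0,1,3,5,6} 2  {0,2,3,5,6} 5  {0,3,4,5,6} 5  {1,2,3,5,6} 5  {1,3,4,5,6} 5  {2,3,4,5,6} 20
  if 0:u drops first: 30 orders
  if 1:q drops first: 30 orders
  if 2:r drops first: 12 orders
  if 4:t drops first: 12 orders
heap linearizations: 84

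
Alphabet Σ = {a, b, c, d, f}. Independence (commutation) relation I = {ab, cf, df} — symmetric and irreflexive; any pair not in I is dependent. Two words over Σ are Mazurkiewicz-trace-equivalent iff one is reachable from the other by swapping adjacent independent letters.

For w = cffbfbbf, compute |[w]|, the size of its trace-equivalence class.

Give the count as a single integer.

piece 0:c — minimal
piece 1:f — minimal
piece 2:f rests on {1:f}
piece 3:b rests on {0:c, 2:f}
piece 4:f rests on {3:b}
piece 5:b rests on {4:f}
piece 6:b rests on {5:b}
piece 7:f rests on {6:b}
minimal pieces: {0:c, 1:f}
ways to finish when only these pieces remain (= sum over removing one remaining piece with nothing left below it):
  1 left: {7}→1
  2 left: {6,7}→1
  3 left: {5,6,7}→1
  4 left: {4,5,6,7}→1
  5 left: {3,4,5,6,7}→1
  6 left: {0,3,4,5,6,7}→1  {2,3,4,5,6,7}→1
  placing 0:c first → 1 extensions
  placing 1:f first → 2 extensions
total linear extensions = 3

3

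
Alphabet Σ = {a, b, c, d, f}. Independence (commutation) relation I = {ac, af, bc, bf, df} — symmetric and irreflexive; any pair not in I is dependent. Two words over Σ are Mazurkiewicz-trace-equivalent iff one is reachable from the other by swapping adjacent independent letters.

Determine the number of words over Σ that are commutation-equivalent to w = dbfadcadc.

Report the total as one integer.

11

#0=d has no predecessor
#1=b depends on [0:d]
#2=f has no predecessor
#3=a depends on [1:b]
#4=d depends on [3:a]
#5=c depends on [2:f, 4:d]
#6=a depends on [4:d]
#7=d depends on [5:c, 6:a]
#8=c depends on [7:d]
sources: [0:d, 2:f]
N(rest) = Σ N(rest − s) over sources s of rest; N(one piece) = 1:
  size 1 → [8]=1
  size 2 → [7,8]=1
  size 3 → [5,7,8]=1  [6,7,8]=1
  size 4 → [2,5,7,8]=1  [5,6,7,8]=2
  size 5 → [2,5,6,7,8]=3  [4,5,6,7,8]=2
  size 6 → [2,4,5,6,7,8]=5  [3,4,5,6,7,8]=2
  size 7 → [1,3,4,5,6,7,8]=2  [2,3,4,5,6,7,8]=7
  first=0(d) contributes 9
  first=2(f) contributes 2
|[w]| = 11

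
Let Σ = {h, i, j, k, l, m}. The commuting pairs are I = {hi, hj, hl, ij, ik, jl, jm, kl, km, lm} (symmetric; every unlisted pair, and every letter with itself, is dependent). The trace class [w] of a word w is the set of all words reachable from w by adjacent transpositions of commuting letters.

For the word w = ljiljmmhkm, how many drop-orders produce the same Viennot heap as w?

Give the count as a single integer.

#0=l has no predecessor
#1=j has no predecessor
#2=i depends on [0:l]
#3=l depends on [2:i]
#4=j depends on [1:j]
#5=m depends on [2:i]
#6=m depends on [5:m]
#7=h depends on [6:m]
#8=k depends on [4:j, 7:h]
#9=m depends on [7:h]
sources: [0:l, 1:j]
N(rest) = Σ N(rest − s) over sources s of rest; N(one piece) = 1:
  size 1 → [3]=1  [8]=1  [9]=1
  size 2 → [3,8]=2  [3,9]=2  [4,8]=1  [8,9]=2
  size 3 → [1,4,8]=1  [3,4,8]=3  [3,8,9]=6  [4,8,9]=3  [7,8,9]=2
  size 4 → [1,3,4,8]=4  [1,4,8,9]=4  [3,4,8,9]=12  [3,7,8,9]=8  [4,7,8,9]=5  [6,7,8,9]=2
  size 5 → [1,3,4,8,9]=20  [1,4,7,8,9]=9  [3,4,7,8,9]=25  [3,6,7,8,9]=10  [4,6,7,8,9]=7  [5,6,7,8,9]=2
  size 6 → [1,3,4,7,8,9]=54  [1,4,6,7,8,9]=16  [3,4,6,7,8,9]=42  [3,5,6,7,8,9]=12  [4,5,6,7,8,9]=9
  size 7 → [1,3,4,6,7,8,9]=112  [1,4,5,6,7,8,9]=25  [2,3,5,6,7,8,9]=12  [3,4,5,6,7,8,9]=63
  size 8 → [0,2,3,5,6,7,8,9]=12  [1,3,4,5,6,7,8,9]=200  [2,3,4,5,6,7,8,9]=75
  first=0(l) contributes 275
  first=1(j) contributes 87
|[w]| = 362

362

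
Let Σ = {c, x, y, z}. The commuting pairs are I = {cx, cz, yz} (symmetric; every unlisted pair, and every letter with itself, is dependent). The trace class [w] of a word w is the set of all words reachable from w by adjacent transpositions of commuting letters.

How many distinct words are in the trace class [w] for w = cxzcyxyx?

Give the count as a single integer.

#0=c has no predecessor
#1=x has no predecessor
#2=z depends on [1:x]
#3=c depends on [0:c]
#4=y depends on [1:x, 3:c]
#5=x depends on [2:z, 4:y]
#6=y depends on [5:x]
#7=x depends on [6:y]
sources: [0:c, 1:x]
N(rest) = Σ N(rest − s) over sources s of rest; N(one piece) = 1:
  size 1 → [7]=1
  size 2 → [6,7]=1
  size 3 → [5,6,7]=1
  size 4 → [2,5,6,7]=1  [4,5,6,7]=1
  size 5 → [2,4,5,6,7]=2  [3,4,5,6,7]=1
  size 6 → [0,3,4,5,6,7]=1  [1,2,4,5,6,7]=2  [2,3,4,5,6,7]=3
  first=0(c) contributes 5
  first=1(x) contributes 4
|[w]| = 9

9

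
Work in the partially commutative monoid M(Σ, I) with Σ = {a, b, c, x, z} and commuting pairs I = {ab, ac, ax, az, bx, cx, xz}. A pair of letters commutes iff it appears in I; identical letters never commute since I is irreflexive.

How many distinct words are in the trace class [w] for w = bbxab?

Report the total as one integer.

#0=b has no predecessor
#1=b depends on [0:b]
#2=x has no predecessor
#3=a has no predecessor
#4=b depends on [1:b]
sources: [0:b, 2:x, 3:a]
N(rest) = Σ N(rest − s) over sources s of rest; N(one piece) = 1:
  size 1 → [2]=1  [3]=1  [4]=1
  size 2 → [1,4]=1  [2,3]=2  [2,4]=2  [3,4]=2
  size 3 → [0,1,4]=1  [1,2,4]=3  [1,3,4]=3  [2,3,4]=6
  first=0(b) contributes 12
  first=2(x) contributes 4
  first=3(a) contributes 4
|[w]| = 20

20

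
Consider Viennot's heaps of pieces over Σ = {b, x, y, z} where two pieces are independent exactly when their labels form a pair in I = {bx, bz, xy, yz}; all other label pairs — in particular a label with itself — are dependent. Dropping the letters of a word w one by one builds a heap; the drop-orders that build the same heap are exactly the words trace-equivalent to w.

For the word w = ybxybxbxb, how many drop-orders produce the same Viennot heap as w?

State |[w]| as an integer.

piece 0:y — minimal
piece 1:b rests on {0:y}
piece 2:x — minimal
piece 3:y rests on {1:b}
piece 4:b rests on {3:y}
piece 5:x rests on {2:x}
piece 6:b rests on {4:b}
piece 7:x rests on {5:x}
piece 8:b rests on {6:b}
minimal pieces: {0:y, 2:x}
ways to finish when only these pieces remain (= sum over removing one remaining piece with nothing left below it):
  1 left: {7}→1  {8}→1
  2 left: {5,7}→1  {6,8}→1  {7,8}→2
  3 left: {2,5,7}→1  {4,6,8}→1  {5,7,8}→3  {6,7,8}→3
  4 left: {2,5,7,8}→4  {3,4,6,8}→1  {4,6,7,8}→4  {5,6,7,8}→6
  5 left: {1,3,4,6,8}→1  {2,5,6,7,8}→10  {3,4,6,7,8}→5  {4,5,6,7,8}→10
  6 left: {0,1,3,4,6,8}→1  {1,3,4,6,7,8}→6  {2,4,5,6,7,8}→20  {3,4,5,6,7,8}→15
  7 left: {0,1,3,4,6,7,8}→7  {1,3,4,5,6,7,8}→21  {2,3,4,5,6,7,8}→35
  placing 0:y first → 56 extensions
  placing 2:x first → 28 extensions
total linear extensions = 84

84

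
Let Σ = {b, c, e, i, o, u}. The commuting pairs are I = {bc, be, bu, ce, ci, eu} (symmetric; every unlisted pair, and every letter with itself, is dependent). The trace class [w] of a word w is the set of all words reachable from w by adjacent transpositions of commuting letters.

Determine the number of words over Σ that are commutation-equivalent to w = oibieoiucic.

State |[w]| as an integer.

3

drop 0:o onto floor
drop 1:i onto {0:o}
drop 2:b onto {1:i}
drop 3:i onto {2:b}
drop 4:e onto {3:i}
drop 5:o onto {4:e}
drop 6:i onto {5:o}
drop 7:u onto {6:i}
drop 8:c onto {7:u}
drop 9:i onto {7:u}
drop 10:c onto {8:c}
ground layer = {0:o}
drop-orders for the pieces not yet dropped (sum over which currently-grounded one goes next):
  1 to go: {9} 1  {10} 1
  2 to go: {8,10} 1  {9,10} 2
  3 to go: {8,9,10} 3
  4 to go: {7,8,9,10} 3
  5 to go: {6,7,8,9,10} 3
  6 to go: {5,6,7,8,9,10} 3
  7 to go: {4,5,6,7,8,9,10} 3
  8 to go: {3,4,5,6,7,8,9,10} 3
  9 to go: {2,3,4,5,6,7,8,9,10} 3
  if 0:o drops first: 3 orders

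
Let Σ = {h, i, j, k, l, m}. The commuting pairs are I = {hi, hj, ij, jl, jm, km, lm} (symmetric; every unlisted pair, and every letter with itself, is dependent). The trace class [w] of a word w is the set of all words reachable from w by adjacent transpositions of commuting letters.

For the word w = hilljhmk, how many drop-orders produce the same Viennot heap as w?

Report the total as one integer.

26

#0=h has no predecessor
#1=i has no predecessor
#2=l depends on [0:h, 1:i]
#3=l depends on [2:l]
#4=j has no predecessor
#5=h depends on [3:l]
#6=m depends on [5:h]
#7=k depends on [4:j, 5:h]
sources: [0:h, 1:i, 4:j]
N(rest) = Σ N(rest − s) over sources s of rest; N(one piece) = 1:
  size 1 → [6]=1  [7]=1
  size 2 → [4,7]=1  [6,7]=2
  size 3 → [4,6,7]=3  [5,6,7]=2
  size 4 → [3,5,6,7]=2  [4,5,6,7]=5
  size 5 → [2,3,5,6,7]=2  [3,4,5,6,7]=7
  size 6 → [0,2,3,5,6,7]=2  [1,2,3,5,6,7]=2  [2,3,4,5,6,7]=9
  first=0(h) contributes 11
  first=1(i) contributes 11
  first=4(j) contributes 4
|[w]| = 26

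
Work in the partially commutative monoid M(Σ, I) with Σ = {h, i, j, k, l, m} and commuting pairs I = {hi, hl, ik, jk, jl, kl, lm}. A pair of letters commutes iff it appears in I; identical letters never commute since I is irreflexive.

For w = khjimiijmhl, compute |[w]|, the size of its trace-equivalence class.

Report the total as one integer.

4

drop 0:k onto floor
drop 1:h onto {0:k}
drop 2:j onto {1:h}
drop 3:i onto {2:j}
drop 4:m onto {3:i}
drop 5:i onto {4:m}
drop 6:i onto {5:i}
drop 7:j onto {6:i}
drop 8:m onto {7:j}
drop 9:h onto {8:m}
drop 10:l onto {6:i}
ground layer = {0:k}
drop-orders for the pieces not yet dropped (sum over which currently-grounded one goes next):
  1 to go: {9} 1  {10} 1
  2 to go: {8,9} 1  {9,10} 2
  3 to go: {7,8,9} 1  {8,9,10} 3
  4 to go: {7,8,9,10} 4
  5 to go: {6,7,8,9,10} 4
  6 to go: {5,6,7,8,9,10} 4
  7 to go: {4,5,6,7,8,9,10} 4
  8 to go: {3,4,5,6,7,8,9,10} 4
  9 to go: {2,3,4,5,6,7,8,9,10} 4
  if 0:k drops first: 4 orders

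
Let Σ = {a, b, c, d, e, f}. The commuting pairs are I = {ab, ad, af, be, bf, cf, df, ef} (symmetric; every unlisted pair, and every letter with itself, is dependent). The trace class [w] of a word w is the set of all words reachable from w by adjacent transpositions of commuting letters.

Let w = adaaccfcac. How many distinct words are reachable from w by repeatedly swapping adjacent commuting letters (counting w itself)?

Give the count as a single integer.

0(a) covers ∅
1(d) covers ∅
2(a) covers 0:a
3(a) covers 2:a
4(c) covers 1:d, 3:a
5(c) covers 4:c
6(f) covers ∅
7(c) covers 5:c
8(a) covers 7:c
9(c) covers 8:a
floor of heap: 0:a, 1:d, 6:f
completions by unplaced set U, small U first (add the entries for U minus each lowest piece of U):
  |U|=1: {6}:1  {9}:1
  |U|=2: {6,9}:2  {8,9}:1
  |U|=3: {6,8,9}:3  {7,8,9}:1
  |U|=4: {5,7,8,9}:1  {6,7,8,9}:4
  |U|=5: {4,5,7,8,9}:1  {5,6,7,8,9}:5
  |U|=6: {1,4,5,7,8,9}:1  {3,4,5,7,8,9}:1  {4,5,6,7,8,9}:6
  |U|=7: {1,3,4,5,7,8,9}:2  {1,4,5,6,7,8,9}:7  {2,3,4,5,7,8,9}:1  {3,4,5,6,7,8,9}:7
  |U|=8: {0,2,3,4,5,7,8,9}:1  {1,2,3,4,5,7,8,9}:3  {1,3,4,5,6,7,8,9}:16  {2,3,4,5,6,7,8,9}:8
  start at 0(a): 27
  start at 1(d): 9
  start at 6(f): 4
sum over floor = 40

40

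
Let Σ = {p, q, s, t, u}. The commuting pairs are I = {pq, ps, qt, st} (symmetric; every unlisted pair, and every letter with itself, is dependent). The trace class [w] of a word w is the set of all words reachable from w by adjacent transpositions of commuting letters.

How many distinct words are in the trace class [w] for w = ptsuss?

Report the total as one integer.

#0=p has no predecessor
#1=t depends on [0:p]
#2=s has no predecessor
#3=u depends on [1:t, 2:s]
#4=s depends on [3:u]
#5=s depends on [4:s]
sources: [0:p, 2:s]
N(rest) = Σ N(rest − s) over sources s of rest; N(one piece) = 1:
  size 1 → [5]=1
  size 2 → [4,5]=1
  size 3 → [3,4,5]=1
  size 4 → [1,3,4,5]=1  [2,3,4,5]=1
  first=0(p) contributes 2
  first=2(s) contributes 1
|[w]| = 3

3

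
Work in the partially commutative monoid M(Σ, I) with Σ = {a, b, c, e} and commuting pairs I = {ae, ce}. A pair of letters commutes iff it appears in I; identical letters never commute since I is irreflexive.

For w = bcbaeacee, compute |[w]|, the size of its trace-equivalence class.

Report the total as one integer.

20

piece 0:b — minimal
piece 1:c rests on {0:b}
piece 2:b rests on {1:c}
piece 3:a rests on {2:b}
piece 4:e rests on {2:b}
piece 5:a rests on {3:a}
piece 6:c rests on {5:a}
piece 7:e rests on {4:e}
piece 8:e rests on {7:e}
minimal pieces: {0:b}
ways to finish when only these pieces remain (= sum over removing one remaining piece with nothing left below it):
  1 left: {6}→1  {8}→1
  2 left: {5,6}→1  {6,8}→2  {7,8}→1
  3 left: {3,5,6}→1  {4,7,8}→1  {5,6,8}→3  {6,7,8}→3
  4 left: {3,5,6,8}→4  {4,6,7,8}→4  {5,6,7,8}→6
  5 left: {3,5,6,7,8}→10  {4,5,6,7,8}→10
  6 left: {3,4,5,6,7,8}→20
  7 left: {2,3,4,5,6,7,8}→20
  placing 0:b first → 20 extensions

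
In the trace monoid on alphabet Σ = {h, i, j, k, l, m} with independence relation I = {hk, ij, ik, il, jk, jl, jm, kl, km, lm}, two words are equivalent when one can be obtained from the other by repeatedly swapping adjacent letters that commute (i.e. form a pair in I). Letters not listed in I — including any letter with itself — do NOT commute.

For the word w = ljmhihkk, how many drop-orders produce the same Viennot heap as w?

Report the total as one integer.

168

piece 0:l — minimal
piece 1:j — minimal
piece 2:m — minimal
piece 3:h rests on {0:l, 1:j, 2:m}
piece 4:i rests on {3:h}
piece 5:h rests on {4:i}
piece 6:k — minimal
piece 7:k rests on {6:k}
minimal pieces: {0:l, 1:j, 2:m, 6:k}
ways to finish when only these pieces remain (= sum over removing one remaining piece with nothing left below it):
  1 left: {5}→1  {7}→1
  2 left: {4,5}→1  {5,7}→2  {6,7}→1
  3 left: {3,4,5}→1  {4,5,7}→3  {5,6,7}→3
  4 left: {0,3,4,5}→1  {1,3,4,5}→1  {2,3,4,5}→1  {3,4,5,7}→4  {4,5,6,7}→6
  5 left: {0,1,3,4,5}→2  {0,2,3,4,5}→2  {0,3,4,5,7}→5  {1,2,3,4,5}→2  {1,3,4,5,7}→5  {2,3,4,5,7}→5  {3,4,5,6,7}→10
  6 left: {0,1,2,3,4,5}→6  {0,1,3,4,5,7}→12  {0,2,3,4,5,7}→12  {0,3,4,5,6,7}→15  {1,2,3,4,5,7}→12  {1,3,4,5,6,7}→15  {2,3,4,5,6,7}→15
  placing 0:l first → 42 extensions
  placing 1:j first → 42 extensions
  placing 2:m first → 42 extensions
  placing 6:k first → 42 extensions
total linear extensions = 168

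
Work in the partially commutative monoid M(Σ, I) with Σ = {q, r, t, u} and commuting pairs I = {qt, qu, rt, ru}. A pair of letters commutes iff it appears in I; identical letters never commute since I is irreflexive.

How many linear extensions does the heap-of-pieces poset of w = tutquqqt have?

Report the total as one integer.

56

drop 0:t onto floor
drop 1:u onto {0:t}
drop 2:t onto {1:u}
drop 3:q onto floor
drop 4:u onto {2:t}
drop 5:q onto {3:q}
drop 6:q onto {5:q}
drop 7:t onto {4:u}
ground layer = {0:t, 3:q}
drop-orders for the pieces not yet dropped (sum over which currently-grounded one goes next):
  1 to go: {6} 1  {7} 1
  2 to go: {4,7} 1  {5,6} 1  {6,7} 2
  3 to go: {2,4,7} 1  {3,5,6} 1  {4,6,7} 3  {5,6,7} 3
  4 to go: {1,2,4,7} 1  {2,4,6,7} 4  {3,5,6,7} 4  {4,5,6,7} 6
  5 to go: {0,1,2,4,7} 1  {1,2,4,6,7} 5  {2,4,5,6,7} 10  {3,4,5,6,7} 10
  6 to go: {0,1,2,4,6,7} 6  {1,2,4,5,6,7} 15  {2,3,4,5,6,7} 20
  if 0:t drops first: 35 orders
  if 3:q drops first: 21 orders
heap linearizations: 56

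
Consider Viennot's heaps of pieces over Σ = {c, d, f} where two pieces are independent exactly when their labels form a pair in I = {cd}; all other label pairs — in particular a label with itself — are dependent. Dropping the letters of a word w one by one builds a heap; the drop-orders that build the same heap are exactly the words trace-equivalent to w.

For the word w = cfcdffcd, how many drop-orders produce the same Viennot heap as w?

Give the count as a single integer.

0(c) covers ∅
1(f) covers 0:c
2(c) covers 1:f
3(d) covers 1:f
4(f) covers 2:c, 3:d
5(f) covers 4:f
6(c) covers 5:f
7(d) covers 5:f
floor of heap: 0:c
completions by unplaced set U, small U first (add the entries for U minus each lowest piece of U):
  |U|=1: {6}:1  {7}:1
  |U|=2: {6,7}:2
  |U|=3: {5,6,7}:2
  |U|=4: {4,5,6,7}:2
  |U|=5: {2,4,5,6,7}:2  {3,4,5,6,7}:2
  |U|=6: {2,3,4,5,6,7}:4
  start at 0(c): 4

4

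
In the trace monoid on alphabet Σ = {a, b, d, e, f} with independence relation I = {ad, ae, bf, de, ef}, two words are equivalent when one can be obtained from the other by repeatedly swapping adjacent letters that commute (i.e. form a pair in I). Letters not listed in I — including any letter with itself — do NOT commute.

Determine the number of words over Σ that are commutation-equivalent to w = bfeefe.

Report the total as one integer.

0(b) covers ∅
1(f) covers ∅
2(e) covers 0:b
3(e) covers 2:e
4(f) covers 1:f
5(e) covers 3:e
floor of heap: 0:b, 1:f
completions by unplaced set U, small U first (add the entries for U minus each lowest piece of U):
  |U|=1: {4}:1  {5}:1
  |U|=2: {1,4}:1  {3,5}:1  {4,5}:2
  |U|=3: {1,4,5}:3  {2,3,5}:1  {3,4,5}:3
  |U|=4: {0,2,3,5}:1  {1,3,4,5}:6  {2,3,4,5}:4
  start at 0(b): 10
  start at 1(f): 5
sum over floor = 15

15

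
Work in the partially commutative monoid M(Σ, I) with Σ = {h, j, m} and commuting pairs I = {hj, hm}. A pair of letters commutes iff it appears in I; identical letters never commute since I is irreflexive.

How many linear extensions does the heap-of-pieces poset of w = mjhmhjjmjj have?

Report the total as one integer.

45

drop 0:m onto floor
drop 1:j onto {0:m}
drop 2:h onto floor
drop 3:m onto {1:j}
drop 4:h onto {2:h}
drop 5:j onto {3:m}
drop 6:j onto {5:j}
drop 7:m onto {6:j}
drop 8:j onto {7:m}
drop 9:j onto {8:j}
ground layer = {0:m, 2:h}
drop-orders for the pieces not yet dropped (sum over which currently-grounded one goes next):
  1 to go: {4} 1  {9} 1
  2 to go: {2,4} 1  {4,9} 2  {8,9} 1
  3 to go: {2,4,9} 3  {4,8,9} 3  {7,8,9} 1
  4 to go: {2,4,8,9} 6  {4,7,8,9} 4  {6,7,8,9} 1
  5 to go: {2,4,7,8,9} 10  {4,6,7,8,9} 5  {5,6,7,8,9} 1
  6 to go: {2,4,6,7,8,9} 15  {3,5,6,7,8,9} 1  {4,5,6,7,8,9} 6
  7 to go: {1,3,5,6,7,8,9} 1  {2,4,5,6,7,8,9} 21  {3,4,5,6,7,8,9} 7
  8 to go: {0,1,3,5,6,7,8,9} 1  {1,3,4,5,6,7,8,9} 8  {2,3,4,5,6,7,8,9} 28
  if 0:m drops first: 36 orders
  if 2:h drops first: 9 orders
heap linearizations: 45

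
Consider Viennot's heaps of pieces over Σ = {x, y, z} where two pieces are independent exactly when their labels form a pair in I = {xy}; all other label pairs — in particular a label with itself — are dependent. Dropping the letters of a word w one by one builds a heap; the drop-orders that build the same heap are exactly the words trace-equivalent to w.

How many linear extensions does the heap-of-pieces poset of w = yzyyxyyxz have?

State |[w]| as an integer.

drop 0:y onto floor
drop 1:z onto {0:y}
drop 2:y onto {1:z}
drop 3:y onto {2:y}
drop 4:x onto {1:z}
drop 5:y onto {3:y}
drop 6:y onto {5:y}
drop 7:x onto {4:x}
drop 8:z onto {6:y, 7:x}
ground layer = {0:y}
drop-orders for the pieces not yet dropped (sum over which currently-grounded one goes next):
  1 to go: {8} 1
  2 to go: {6,8} 1  {7,8} 1
  3 to go: {4,7,8} 1  {5,6,8} 1  {6,7,8} 2
  4 to go: {3,5,6,8} 1  {4,6,7,8} 3  {5,6,7,8} 3
  5 to go: {2,3,5,6,8} 1  {3,5,6,7,8} 4  {4,5,6,7,8} 6
  6 to go: {2,3,5,6,7,8} 5  {3,4,5,6,7,8} 10
  7 to go: {2,3,4,5,6,7,8} 15
  if 0:y drops first: 15 orders

15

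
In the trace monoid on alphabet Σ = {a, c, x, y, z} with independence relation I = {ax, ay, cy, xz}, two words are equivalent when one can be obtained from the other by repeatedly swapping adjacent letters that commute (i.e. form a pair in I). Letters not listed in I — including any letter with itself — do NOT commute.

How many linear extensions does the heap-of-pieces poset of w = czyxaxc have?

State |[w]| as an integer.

4

#0=c has no predecessor
#1=z depends on [0:c]
#2=y depends on [1:z]
#3=x depends on [2:y]
#4=a depends on [1:z]
#5=x depends on [3:x]
#6=c depends on [4:a, 5:x]
sources: [0:c]
N(rest) = Σ N(rest − s) over sources s of rest; N(one piece) = 1:
  size 1 → [6]=1
  size 2 → [4,6]=1  [5,6]=1
  size 3 → [3,5,6]=1  [4,5,6]=2
  size 4 → [2,3,5,6]=1  [3,4,5,6]=3
  size 5 → [2,3,4,5,6]=4
  first=0(c) contributes 4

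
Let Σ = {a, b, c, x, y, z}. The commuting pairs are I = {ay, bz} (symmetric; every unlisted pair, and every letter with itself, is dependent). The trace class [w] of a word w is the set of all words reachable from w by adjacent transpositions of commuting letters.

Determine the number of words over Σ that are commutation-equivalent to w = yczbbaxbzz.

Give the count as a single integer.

drop 0:y onto floor
drop 1:c onto {0:y}
drop 2:z onto {1:c}
drop 3:b onto {1:c}
drop 4:b onto {3:b}
drop 5:a onto {2:z, 4:b}
drop 6:x onto {5:a}
drop 7:b onto {6:x}
drop 8:z onto {6:x}
drop 9:z onto {8:z}
ground layer = {0:y}
drop-orders for the pieces not yet dropped (sum over which currently-grounded one goes next):
  1 to go: {7} 1  {9} 1
  2 to go: {7,9} 2  {8,9} 1
  3 to go: {7,8,9} 3
  4 to go: {6,7,8,9} 3
  5 to go: {5,6,7,8,9} 3
  6 to go: {2,5,6,7,8,9} 3  {4,5,6,7,8,9} 3
  7 to go: {2,4,5,6,7,8,9} 6  {3,4,5,6,7,8,9} 3
  8 to go: {2,3,4,5,6,7,8,9} 9
  if 0:y drops first: 9 orders

9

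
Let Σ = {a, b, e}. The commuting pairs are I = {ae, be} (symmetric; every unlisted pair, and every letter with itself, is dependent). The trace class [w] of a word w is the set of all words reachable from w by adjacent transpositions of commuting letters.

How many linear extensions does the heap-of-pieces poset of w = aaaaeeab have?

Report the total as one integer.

28

#0=a has no predecessor
#1=a depends on [0:a]
#2=a depends on [1:a]
#3=a depends on [2:a]
#4=e has no predecessor
#5=e depends on [4:e]
#6=a depends on [3:a]
#7=b depends on [6:a]
sources: [0:a, 4:e]
N(rest) = Σ N(rest − s) over sources s of rest; N(one piece) = 1:
  size 1 → [5]=1  [7]=1
  size 2 → [4,5]=1  [5,7]=2  [6,7]=1
  size 3 → [3,6,7]=1  [4,5,7]=3  [5,6,7]=3
  size 4 → [2,3,6,7]=1  [3,5,6,7]=4  [4,5,6,7]=6
  size 5 → [1,2,3,6,7]=1  [2,3,5,6,7]=5  [3,4,5,6,7]=10
  size 6 → [0,1,2,3,6,7]=1  [1,2,3,5,6,7]=6  [2,3,4,5,6,7]=15
  first=0(a) contributes 21
  first=4(e) contributes 7
|[w]| = 28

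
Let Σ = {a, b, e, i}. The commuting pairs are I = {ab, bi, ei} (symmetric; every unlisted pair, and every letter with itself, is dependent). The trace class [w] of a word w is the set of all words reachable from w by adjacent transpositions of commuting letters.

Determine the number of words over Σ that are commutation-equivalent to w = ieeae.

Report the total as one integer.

3

drop 0:i onto floor
drop 1:e onto floor
drop 2:e onto {1:e}
drop 3:a onto {0:i, 2:e}
drop 4:e onto {3:a}
ground layer = {0:i, 1:e}
drop-orders for the pieces not yet dropped (sum over which currently-grounded one goes next):
  1 to go: {4} 1
  2 to go: {3,4} 1
  3 to go: {0,3,4} 1  {2,3,4} 1
  if 0:i drops first: 1 orders
  if 1:e drops first: 2 orders
heap linearizations: 3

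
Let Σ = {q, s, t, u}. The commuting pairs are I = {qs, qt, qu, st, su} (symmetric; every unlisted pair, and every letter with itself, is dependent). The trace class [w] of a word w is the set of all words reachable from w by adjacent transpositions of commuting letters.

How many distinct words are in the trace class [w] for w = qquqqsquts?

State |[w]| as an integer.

2520

drop 0:q onto floor
drop 1:q onto {0:q}
drop 2:u onto floor
drop 3:q onto {1:q}
drop 4:q onto {3:q}
drop 5:s onto floor
drop 6:q onto {4:q}
drop 7:u onto {2:u}
drop 8:t onto {7:u}
drop 9:s onto {5:s}
ground layer = {0:q, 2:u, 5:s}
drop-orders for the pieces not yet dropped (sum over which currently-grounded one goes next):
  1 to go: {6} 1  {8} 1  {9} 1
  2 to go: {4,6} 1  {5,9} 1  {6,8} 2  {6,9} 2  {7,8} 1  {8,9} 2
  3 to go: {2,7,8} 1  {3,4,6} 1  {4,6,8} 3  {4,6,9} 3  {5,6,9} 3  {5,8,9} 3  {6,7,8} 3  {6,8,9} 6  {7,8,9} 3
  4 to go: {1,3,4,6} 1  {2,6,7,8} 4  {2,7,8,9} 4  {3,4,6,8} 4  {3,4,6,9} 4  {4,5,6,9} 6  {4,6,7,8} 6  {4,6,8,9} 12  {5,6,8,9} 12  {5,7,8,9} 6  {6,7,8,9} 12
  5 to go: {0,1,3,4,6} 1  {1,3,4,6,8} 5  {1,3,4,6,9} 5  {2,4,6,7,8} 10  {2,5,7,8,9} 10  {2,6,7,8,9} 20  {3,4,5,6,9} 10  {3,4,6,7,8} 10  {3,4,6,8,9} 20  {4,5,6,8,9} 30  {4,6,7,8,9} 30  {5,6,7,8,9} 30
  6 to go: {0,1,3,4,6,8} 6  {0,1,3,4,6,9} 6  {1,3,4,5,6,9} 15  {1,3,4,6,7,8} 15  {1,3,4,6,8,9} 30  {2,3,4,6,7,8} 20  {2,4,6,7,8,9} 60  {2,5,6,7,8,9} 60  {3,4,5,6,8,9} 60  {3,4,6,7,8,9} 60  {4,5,6,7,8,9} 90
  7 to go: {0,1,3,4,5,6,9} 21  {0,1,3,4,6,7,8} 21  {0,1,3,4,6,8,9} 42  {1,2,3,4,6,7,8} 35  {1,3,4,5,6,8,9} 105  {1,3,4,6,7,8,9} 105  {2,3,4,6,7,8,9} 140  {2,4,5,6,7,8,9} 210  {3,4,5,6,7,8,9} 210
  8 to go: {0,1,2,3,4,6,7,8} 56  {0,1,3,4,5,6,8,9} 168  {0,1,3,4,6,7,8,9} 168  {1,2,3,4,6,7,8,9} 280  {1,3,4,5,6,7,8,9} 420  {2,3,4,5,6,7,8,9} 560
  if 0:q drops first: 1260 orders
  if 2:u drops first: 756 orders
  if 5:s drops first: 504 orders
heap linearizations: 2520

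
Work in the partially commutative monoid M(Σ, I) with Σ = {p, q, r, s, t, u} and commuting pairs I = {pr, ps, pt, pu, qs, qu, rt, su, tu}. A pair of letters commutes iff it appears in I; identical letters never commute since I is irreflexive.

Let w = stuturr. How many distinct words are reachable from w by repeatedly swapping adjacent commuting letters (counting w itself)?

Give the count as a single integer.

#0=s has no predecessor
#1=t depends on [0:s]
#2=u has no predecessor
#3=t depends on [1:t]
#4=u depends on [2:u]
#5=r depends on [0:s, 4:u]
#6=r depends on [5:r]
sources: [0:s, 2:u]
N(rest) = Σ N(rest − s) over sources s of rest; N(one piece) = 1:
  size 1 → [3]=1  [6]=1
  size 2 → [1,3]=1  [3,6]=2  [5,6]=1
  size 3 → [1,3,6]=3  [3,5,6]=3  [4,5,6]=1
  size 4 → [1,3,5,6]=6  [2,4,5,6]=1  [3,4,5,6]=4
  size 5 → [0,1,3,5,6]=6  [1,3,4,5,6]=10  [2,3,4,5,6]=5
  first=0(s) contributes 15
  first=2(u) contributes 16
|[w]| = 31

31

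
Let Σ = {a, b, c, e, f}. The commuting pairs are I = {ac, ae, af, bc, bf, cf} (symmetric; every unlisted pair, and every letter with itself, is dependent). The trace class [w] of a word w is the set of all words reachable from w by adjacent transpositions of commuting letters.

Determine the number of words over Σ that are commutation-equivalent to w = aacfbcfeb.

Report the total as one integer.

210

piece 0:a — minimal
piece 1:a rests on {0:a}
piece 2:c — minimal
piece 3:f — minimal
piece 4:b rests on {1:a}
piece 5:c rests on {2:c}
piece 6:f rests on {3:f}
piece 7:e rests on {4:b, 5:c, 6:f}
piece 8:b rests on {7:e}
minimal pieces: {0:a, 2:c, 3:f}
ways to finish when only these pieces remain (= sum over removing one remaining piece with nothing left below it):
  1 left: {8}→1
  2 left: {7,8}→1
  3 left: {4,7,8}→1  {5,7,8}→1  {6,7,8}→1
  4 left: {1,4,7,8}→1  {2,5,7,8}→1  {3,6,7,8}→1  {4,5,7,8}→2  {4,6,7,8}→2  {5,6,7,8}→2
  5 left: {0,1,4,7,8}→1  {1,4,5,7,8}→3  {1,4,6,7,8}→3  {2,4,5,7,8}→3  {2,5,6,7,8}→3  {3,4,6,7,8}→3  {3,5,6,7,8}→3  {4,5,6,7,8}→6
  6 left: {0,1,4,5,7,8}→4  {0,1,4,6,7,8}→4  {1,2,4,5,7,8}→6  {1,3,4,6,7,8}→6  {1,4,5,6,7,8}→12  {2,3,5,6,7,8}→6  {2,4,5,6,7,8}→12  {3,4,5,6,7,8}→12
  7 left: {0,1,2,4,5,7,8}→10  {0,1,3,4,6,7,8}→10  {0,1,4,5,6,7,8}→20  {1,2,4,5,6,7,8}→30  {1,3,4,5,6,7,8}→30  {2,3,4,5,6,7,8}→30
  placing 0:a first → 90 extensions
  placing 2:c first → 60 extensions
  placing 3:f first → 60 extensions
total linear extensions = 210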